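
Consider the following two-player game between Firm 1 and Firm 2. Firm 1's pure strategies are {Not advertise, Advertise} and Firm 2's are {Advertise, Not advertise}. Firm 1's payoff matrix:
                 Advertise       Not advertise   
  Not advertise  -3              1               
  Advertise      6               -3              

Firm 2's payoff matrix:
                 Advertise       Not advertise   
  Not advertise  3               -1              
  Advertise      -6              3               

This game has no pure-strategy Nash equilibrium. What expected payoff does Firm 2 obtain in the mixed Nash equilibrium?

Firm 1's mix must leave Firm 2 indifferent between Advertise and Not advertise.
  Firm 2's expected payoff from Advertise: p·3 + (1−p)·(-6) = 9p - 6
  Firm 2's expected payoff from Not advertise: p·(-1) + (1−p)·3 = -4p + 3
  9p - 6 = -4p + 3  ⇒  13p = 9  ⇒  p = 9/13.
At equilibrium Firm 2 is indifferent across columns, so Firm 2's payoff equals the payoff from Advertise: (9/13)·3 + (4/13)·(-6) = 3/13.

3/13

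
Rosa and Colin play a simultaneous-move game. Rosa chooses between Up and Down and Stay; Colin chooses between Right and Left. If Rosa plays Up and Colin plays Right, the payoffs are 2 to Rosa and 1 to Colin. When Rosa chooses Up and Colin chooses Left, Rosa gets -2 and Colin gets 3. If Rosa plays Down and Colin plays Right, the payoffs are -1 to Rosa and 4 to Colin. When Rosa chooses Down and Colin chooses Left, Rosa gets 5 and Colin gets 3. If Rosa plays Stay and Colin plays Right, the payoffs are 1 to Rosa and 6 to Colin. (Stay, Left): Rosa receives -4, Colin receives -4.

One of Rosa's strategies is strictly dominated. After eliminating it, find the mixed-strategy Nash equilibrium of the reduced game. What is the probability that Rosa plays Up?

p = 1/3

Rosa's strategy Stay is strictly dominated by Up: 2 > 1 and -2 > -4. Eliminate Stay.
Rosa's mix must leave Colin indifferent between Right and Left.
  Colin's payoff from Right: p·1 + (1−p)·4 = -3p + 4
  Colin's payoff from Left: p·3 + (1−p)·3 = 3
  -3p + 4 = 3  ⇒  -3p = -1  ⇒  p = 1/3.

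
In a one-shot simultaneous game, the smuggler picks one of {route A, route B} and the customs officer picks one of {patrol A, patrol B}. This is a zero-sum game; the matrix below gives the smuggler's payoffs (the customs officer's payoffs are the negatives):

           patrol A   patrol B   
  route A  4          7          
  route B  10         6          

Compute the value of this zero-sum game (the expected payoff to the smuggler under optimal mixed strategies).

v = 46/7

The customs officer's mix must leave the smuggler indifferent between route A and route B.
  the smuggler's expected payoff from route A: q·4 + (1−q)·7 = -3q + 7
  the smuggler's expected payoff from route B: q·10 + (1−q)·6 = 4q + 6
  -3q + 7 = 4q + 6  ⇒  -7q = -1  ⇒  q = 1/7.
The value is the smuggler's expected payoff against this mix (using route A): (1/7)·4 + (6/7)·7 = 46/7.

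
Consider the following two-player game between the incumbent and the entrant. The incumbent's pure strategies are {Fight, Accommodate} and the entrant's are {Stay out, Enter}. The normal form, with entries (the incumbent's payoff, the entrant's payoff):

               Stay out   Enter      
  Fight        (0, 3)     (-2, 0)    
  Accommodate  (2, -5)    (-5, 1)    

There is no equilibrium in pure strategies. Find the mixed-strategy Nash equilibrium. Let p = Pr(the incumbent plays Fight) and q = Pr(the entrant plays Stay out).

The incumbent's mix must leave the entrant indifferent between Stay out and Enter.
  the entrant's payoff from Stay out: p·3 + (1−p)·(-5) = 8p - 5
  the entrant's payoff from Enter: p·0 + (1−p)·1 = -p + 1
  8p - 5 = -p + 1  ⇒  9p = 6  ⇒  p = 2/3.
The incumbent's indifference between Fight and Accommodate determines the entrant's mixing probability q:
  the incumbent's payoff from Fight: q·0 + (1−q)·(-2) = 2q - 2
  the incumbent's payoff from Accommodate: q·2 + (1−q)·(-5) = 7q - 5
  2q - 2 = 7q - 5  ⇒  -5q = -3  ⇒  q = 3/5.

p = 2/3, q = 3/5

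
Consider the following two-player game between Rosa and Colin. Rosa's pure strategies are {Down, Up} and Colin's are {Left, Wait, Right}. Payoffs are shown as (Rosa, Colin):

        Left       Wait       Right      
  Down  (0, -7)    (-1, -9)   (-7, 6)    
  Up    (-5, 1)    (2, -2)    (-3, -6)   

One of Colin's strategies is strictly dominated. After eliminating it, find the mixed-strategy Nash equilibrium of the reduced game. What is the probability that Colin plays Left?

q = 4/9

Colin's strategy Wait is strictly dominated by Left: -7 > -9 and 1 > -2. Eliminate Wait.
In a mixed equilibrium Rosa is indifferent between Down and Up; this condition fixes q.
  Rosa's payoff from Down: q·0 + (1−q)·(-7) = 7q - 7
  Rosa's payoff from Up: q·(-5) + (1−q)·(-3) = -2q - 3
  7q - 7 = -2q - 3  ⇒  9q = 4  ⇒  q = 4/9.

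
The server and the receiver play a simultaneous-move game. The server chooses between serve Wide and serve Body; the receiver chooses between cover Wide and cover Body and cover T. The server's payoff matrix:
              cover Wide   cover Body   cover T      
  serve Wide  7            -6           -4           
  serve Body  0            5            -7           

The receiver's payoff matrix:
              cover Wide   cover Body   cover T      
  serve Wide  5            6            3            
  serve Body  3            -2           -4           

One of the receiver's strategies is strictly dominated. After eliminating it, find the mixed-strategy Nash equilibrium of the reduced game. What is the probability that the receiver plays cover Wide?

The receiver's strategy cover T is strictly dominated by cover Body: 6 > 3 and -2 > -4. Eliminate cover T.
Set the server's expected payoff from serve Wide equal to that from serve Body:
  the server's payoff to serve Wide: q·7 + (1−q)·(-6) = 13q - 6
  the server's payoff to serve Body: q·0 + (1−q)·5 = -5q + 5
  13q - 6 = -5q + 5  ⇒  18q = 11  ⇒  q = 11/18.

q = 11/18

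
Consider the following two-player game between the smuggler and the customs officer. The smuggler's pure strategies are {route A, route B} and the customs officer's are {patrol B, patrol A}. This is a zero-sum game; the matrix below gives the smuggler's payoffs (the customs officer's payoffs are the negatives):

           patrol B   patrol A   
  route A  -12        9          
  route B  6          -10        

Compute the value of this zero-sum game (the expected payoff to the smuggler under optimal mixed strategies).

v = -66/37

The smuggler's indifference between route A and route B determines the customs officer's mixing probability q:
  the smuggler's expected payoff from route A: q·(-12) + (1−q)·9 = -21q + 9
  the smuggler's expected payoff from route B: q·6 + (1−q)·(-10) = 16q - 10
  -21q + 9 = 16q - 10  ⇒  -37q = -19  ⇒  q = 19/37.
The value is the smuggler's expected payoff against this mix (using route A): (19/37)·(-12) + (18/37)·9 = -66/37.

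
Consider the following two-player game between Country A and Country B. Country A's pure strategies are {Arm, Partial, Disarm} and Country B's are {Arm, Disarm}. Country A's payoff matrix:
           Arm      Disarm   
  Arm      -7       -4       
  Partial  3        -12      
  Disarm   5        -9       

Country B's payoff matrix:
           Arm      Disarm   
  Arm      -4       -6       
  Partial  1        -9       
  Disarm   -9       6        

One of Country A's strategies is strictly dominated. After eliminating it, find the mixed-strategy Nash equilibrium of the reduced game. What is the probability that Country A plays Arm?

Country A's strategy Partial is strictly dominated by Disarm: 5 > 3 and -9 > -12. Eliminate Partial.
For Country B to be willing to mix, Country B must be indifferent between Arm and Disarm, which pins down Country A's mix.
  Country B's expected payoff from Arm: p·(-4) + (1−p)·(-9) = 5p - 9
  Country B's expected payoff from Disarm: p·(-6) + (1−p)·6 = -12p + 6
  5p - 9 = -12p + 6  ⇒  17p = 15  ⇒  p = 15/17.

p = 15/17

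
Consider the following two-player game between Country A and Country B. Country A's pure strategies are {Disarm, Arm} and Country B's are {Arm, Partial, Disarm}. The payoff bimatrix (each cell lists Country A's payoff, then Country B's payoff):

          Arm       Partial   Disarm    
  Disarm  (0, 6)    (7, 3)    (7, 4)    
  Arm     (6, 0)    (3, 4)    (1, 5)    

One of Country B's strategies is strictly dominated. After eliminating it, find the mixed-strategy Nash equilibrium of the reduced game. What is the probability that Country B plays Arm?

Country B's strategy Partial is strictly dominated by Disarm: 4 > 3 and 5 > 4. Eliminate Partial.
Set Country A's expected payoff from Disarm equal to that from Arm:
  Country A's expected payoff from Disarm: q·0 + (1−q)·7 = -7q + 7
  Country A's expected payoff from Arm: q·6 + (1−q)·1 = 5q + 1
  -7q + 7 = 5q + 1  ⇒  -12q = -6  ⇒  q = 1/2.

q = 1/2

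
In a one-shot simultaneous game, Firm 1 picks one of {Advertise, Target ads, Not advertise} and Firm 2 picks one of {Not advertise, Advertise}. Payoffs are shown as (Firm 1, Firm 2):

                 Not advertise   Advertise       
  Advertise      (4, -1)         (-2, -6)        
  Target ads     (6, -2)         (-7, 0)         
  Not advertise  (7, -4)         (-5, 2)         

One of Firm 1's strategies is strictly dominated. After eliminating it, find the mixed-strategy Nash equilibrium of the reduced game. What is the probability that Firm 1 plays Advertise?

p = 6/11

Firm 1's strategy Target ads is strictly dominated by Not advertise: 7 > 6 and -5 > -7. Eliminate Target ads.
For Firm 2 to be willing to mix, Firm 2 must be indifferent between Not advertise and Advertise, which pins down Firm 1's mix.
  Firm 2's payoff from Not advertise: p·(-1) + (1−p)·(-4) = 3p - 4
  Firm 2's payoff from Advertise: p·(-6) + (1−p)·2 = -8p + 2
  3p - 4 = -8p + 2  ⇒  11p = 6  ⇒  p = 6/11.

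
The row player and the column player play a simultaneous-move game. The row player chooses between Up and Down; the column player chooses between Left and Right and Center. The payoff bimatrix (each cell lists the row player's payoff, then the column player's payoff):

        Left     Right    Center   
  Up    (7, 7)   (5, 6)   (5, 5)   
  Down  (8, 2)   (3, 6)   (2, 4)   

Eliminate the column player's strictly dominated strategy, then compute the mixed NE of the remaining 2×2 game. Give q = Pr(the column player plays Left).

The column player's strategy Center is strictly dominated by Right: 6 > 5 and 6 > 4. Eliminate Center.
For the row player to be willing to mix, the row player must be indifferent between Up and Down, which pins down the column player's mix.
  the row player's payoff to Up: q·7 + (1−q)·5 = 2q + 5
  the row player's payoff to Down: q·8 + (1−q)·3 = 5q + 3
  2q + 5 = 5q + 3  ⇒  -3q = -2  ⇒  q = 2/3.

q = 2/3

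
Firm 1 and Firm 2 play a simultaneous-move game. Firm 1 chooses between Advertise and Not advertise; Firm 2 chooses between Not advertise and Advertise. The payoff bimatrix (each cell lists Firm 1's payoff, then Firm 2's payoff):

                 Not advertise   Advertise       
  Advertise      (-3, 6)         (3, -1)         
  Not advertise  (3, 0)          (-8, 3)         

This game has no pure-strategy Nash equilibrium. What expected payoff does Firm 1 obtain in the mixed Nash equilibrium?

-15/17

Firm 1's indifference between Advertise and Not advertise determines Firm 2's mixing probability q:
  Firm 1's payoff to Advertise: q·(-3) + (1−q)·3 = -6q + 3
  Firm 1's payoff to Not advertise: q·3 + (1−q)·(-8) = 11q - 8
  -6q + 3 = 11q - 8  ⇒  -17q = -11  ⇒  q = 11/17.
At equilibrium Firm 1 is indifferent across rows, so Firm 1's payoff equals the payoff from Advertise: (11/17)·(-3) + (6/17)·3 = -15/17.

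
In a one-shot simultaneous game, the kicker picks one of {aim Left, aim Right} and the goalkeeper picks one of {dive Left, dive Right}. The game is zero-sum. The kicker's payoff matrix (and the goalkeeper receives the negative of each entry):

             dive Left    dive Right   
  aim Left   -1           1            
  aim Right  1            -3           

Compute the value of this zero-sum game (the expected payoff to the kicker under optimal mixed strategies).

v = -1/3

Set the kicker's expected payoff from aim Left equal to that from aim Right:
  the kicker's payoff to aim Left: q·(-1) + (1−q)·1 = -2q + 1
  the kicker's payoff to aim Right: q·1 + (1−q)·(-3) = 4q - 3
  -2q + 1 = 4q - 3  ⇒  -6q = -4  ⇒  q = 2/3.
The value is the kicker's expected payoff against this mix (using aim Left): (2/3)·(-1) + (1/3)·1 = -1/3.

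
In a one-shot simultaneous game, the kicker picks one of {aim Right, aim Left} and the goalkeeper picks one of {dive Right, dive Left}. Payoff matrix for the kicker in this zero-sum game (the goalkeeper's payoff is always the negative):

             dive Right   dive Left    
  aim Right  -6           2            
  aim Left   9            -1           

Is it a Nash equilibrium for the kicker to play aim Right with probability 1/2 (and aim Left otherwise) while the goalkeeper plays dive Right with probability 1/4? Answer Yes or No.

No

Given the kicker's mix p = 1/2, the goalkeeper's payoff from dive Right is -3/2 but from dive Left is -1/2. The goalkeeper strictly prefers dive Left, so the goalkeeper would not mix.
So the proposed profile is not a Nash equilibrium.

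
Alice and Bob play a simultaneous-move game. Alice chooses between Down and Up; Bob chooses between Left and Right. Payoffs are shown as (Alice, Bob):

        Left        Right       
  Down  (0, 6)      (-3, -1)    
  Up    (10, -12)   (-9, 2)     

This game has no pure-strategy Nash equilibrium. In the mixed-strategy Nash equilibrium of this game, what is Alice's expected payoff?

Alice's indifference between Down and Up determines Bob's mixing probability q:
  Alice's expected payoff from Down: q·0 + (1−q)·(-3) = 3q - 3
  Alice's expected payoff from Up: q·10 + (1−q)·(-9) = 19q - 9
  3q - 3 = 19q - 9  ⇒  -16q = -6  ⇒  q = 3/8.
At equilibrium Alice is indifferent across rows, so Alice's payoff equals the payoff from Down: (3/8)·0 + (5/8)·(-3) = -15/8.

-15/8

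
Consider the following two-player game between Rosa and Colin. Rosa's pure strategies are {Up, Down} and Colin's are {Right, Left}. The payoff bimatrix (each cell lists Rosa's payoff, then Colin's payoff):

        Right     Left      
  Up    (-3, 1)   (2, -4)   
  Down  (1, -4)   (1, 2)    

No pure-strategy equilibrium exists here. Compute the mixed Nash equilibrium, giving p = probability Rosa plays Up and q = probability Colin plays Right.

Rosa's mix must leave Colin indifferent between Right and Left.
  Colin's expected payoff from Right: p·1 + (1−p)·(-4) = 5p - 4
  Colin's expected payoff from Left: p·(-4) + (1−p)·2 = -6p + 2
  5p - 4 = -6p + 2  ⇒  11p = 6  ⇒  p = 6/11.
For Rosa to be willing to mix, Rosa must be indifferent between Up and Down, which pins down Colin's mix.
  Rosa's expected payoff from Up: q·(-3) + (1−q)·2 = -5q + 2
  Rosa's expected payoff from Down: q·1 + (1−q)·1 = 1
  -5q + 2 = 1  ⇒  -5q = -1  ⇒  q = 1/5.

p = 6/11, q = 1/5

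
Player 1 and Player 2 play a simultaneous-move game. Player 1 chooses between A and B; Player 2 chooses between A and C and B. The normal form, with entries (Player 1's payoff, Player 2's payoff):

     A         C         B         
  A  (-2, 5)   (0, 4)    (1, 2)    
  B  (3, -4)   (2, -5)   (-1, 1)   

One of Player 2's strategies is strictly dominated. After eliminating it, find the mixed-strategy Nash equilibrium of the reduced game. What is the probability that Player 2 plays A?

Player 2's strategy C is strictly dominated by A: 5 > 4 and -4 > -5. Eliminate C.
In a mixed equilibrium Player 1 is indifferent between A and B; this condition fixes q.
  Player 1's expected payoff from A: q·(-2) + (1−q)·1 = -3q + 1
  Player 1's expected payoff from B: q·3 + (1−q)·(-1) = 4q - 1
  -3q + 1 = 4q - 1  ⇒  -7q = -2  ⇒  q = 2/7.

q = 2/7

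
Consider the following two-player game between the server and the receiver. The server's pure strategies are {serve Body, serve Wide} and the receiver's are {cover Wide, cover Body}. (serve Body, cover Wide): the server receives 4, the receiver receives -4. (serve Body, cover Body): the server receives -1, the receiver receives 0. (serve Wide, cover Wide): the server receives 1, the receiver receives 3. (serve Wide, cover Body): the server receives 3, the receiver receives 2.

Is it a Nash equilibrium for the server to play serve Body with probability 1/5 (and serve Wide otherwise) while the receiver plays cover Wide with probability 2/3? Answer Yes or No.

No

Given the receiver's mix q = 2/3, the server's payoff from serve Body is 7/3 but from serve Wide is 5/3. The server strictly prefers serve Body, so the server would not mix.
So the proposed profile is not a Nash equilibrium.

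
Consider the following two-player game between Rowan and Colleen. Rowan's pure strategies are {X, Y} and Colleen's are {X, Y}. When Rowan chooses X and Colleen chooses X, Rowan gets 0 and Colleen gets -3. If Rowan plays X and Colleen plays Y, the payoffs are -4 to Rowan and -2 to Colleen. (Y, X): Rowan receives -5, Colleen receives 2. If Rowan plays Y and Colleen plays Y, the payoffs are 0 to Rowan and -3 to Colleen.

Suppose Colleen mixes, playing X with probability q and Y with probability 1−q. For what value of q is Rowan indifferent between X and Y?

For Rowan to be willing to mix, Rowan must be indifferent between X and Y, which pins down Colleen's mix.
  Rowan's expected payoff from X: q·0 + (1−q)·(-4) = 4q - 4
  Rowan's expected payoff from Y: q·(-5) + (1−q)·0 = -5q
  4q - 4 = -5q  ⇒  9q = 4  ⇒  q = 4/9.

q = 4/9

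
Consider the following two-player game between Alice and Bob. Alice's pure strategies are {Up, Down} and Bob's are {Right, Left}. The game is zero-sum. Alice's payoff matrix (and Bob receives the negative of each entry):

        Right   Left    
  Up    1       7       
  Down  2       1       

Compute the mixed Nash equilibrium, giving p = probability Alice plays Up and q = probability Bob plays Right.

p = 1/7, q = 6/7

In a mixed equilibrium Bob is indifferent between Right and Left; this condition fixes p.
  Bob's expected payoff from Right: p·(-1) + (1−p)·(-2) = p - 2
  Bob's expected payoff from Left: p·(-7) + (1−p)·(-1) = -6p - 1
  p - 2 = -6p - 1  ⇒  7p = 1  ⇒  p = 1/7.
In a mixed equilibrium Alice is indifferent between Up and Down; this condition fixes q.
  Alice's payoff from Up: q·1 + (1−q)·7 = -6q + 7
  Alice's payoff from Down: q·2 + (1−q)·1 = q + 1
  -6q + 7 = q + 1  ⇒  -7q = -6  ⇒  q = 6/7.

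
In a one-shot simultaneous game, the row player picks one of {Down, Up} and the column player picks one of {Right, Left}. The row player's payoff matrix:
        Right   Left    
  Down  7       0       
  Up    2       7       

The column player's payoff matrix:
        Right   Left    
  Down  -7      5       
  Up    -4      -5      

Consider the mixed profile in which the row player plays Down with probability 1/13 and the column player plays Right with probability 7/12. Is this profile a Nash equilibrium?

Check the column player's indifference given the row player's mix p = 1/13:
  payoff from Right = -55/13; payoff from Left = -55/13 — equal.
Check the row player's indifference given the column player's mix q = 7/12:
  payoff from Down = 49/12; payoff from Up = 49/12 — equal.
Both players are indifferent, so neither can profitably deviate.

Yes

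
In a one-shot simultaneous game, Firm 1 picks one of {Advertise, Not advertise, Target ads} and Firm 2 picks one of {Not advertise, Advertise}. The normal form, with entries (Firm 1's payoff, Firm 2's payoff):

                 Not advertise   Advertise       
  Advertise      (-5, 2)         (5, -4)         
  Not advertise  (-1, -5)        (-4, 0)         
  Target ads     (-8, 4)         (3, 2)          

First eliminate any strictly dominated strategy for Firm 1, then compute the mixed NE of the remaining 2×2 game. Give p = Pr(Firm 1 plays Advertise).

p = 5/11

Firm 1's strategy Target ads is strictly dominated by Advertise: -5 > -8 and 5 > 3. Eliminate Target ads.
In a mixed equilibrium Firm 2 is indifferent between Not advertise and Advertise; this condition fixes p.
  Firm 2's payoff from Not advertise: p·2 + (1−p)·(-5) = 7p - 5
  Firm 2's payoff from Advertise: p·(-4) + (1−p)·0 = -4p
  7p - 5 = -4p  ⇒  11p = 5  ⇒  p = 5/11.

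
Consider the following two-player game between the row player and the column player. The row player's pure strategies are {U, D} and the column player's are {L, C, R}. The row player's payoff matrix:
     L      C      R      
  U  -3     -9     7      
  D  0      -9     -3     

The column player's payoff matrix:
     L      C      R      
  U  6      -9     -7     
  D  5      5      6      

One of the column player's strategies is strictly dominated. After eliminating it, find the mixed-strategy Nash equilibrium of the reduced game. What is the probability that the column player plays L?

The column player's strategy C is strictly dominated by R: -7 > -9 and 6 > 5. Eliminate C.
The row player's indifference between U and D determines the column player's mixing probability q:
  the row player's payoff from U: q·(-3) + (1−q)·7 = -10q + 7
  the row player's payoff from D: q·0 + (1−q)·(-3) = 3q - 3
  -10q + 7 = 3q - 3  ⇒  -13q = -10  ⇒  q = 10/13.

q = 10/13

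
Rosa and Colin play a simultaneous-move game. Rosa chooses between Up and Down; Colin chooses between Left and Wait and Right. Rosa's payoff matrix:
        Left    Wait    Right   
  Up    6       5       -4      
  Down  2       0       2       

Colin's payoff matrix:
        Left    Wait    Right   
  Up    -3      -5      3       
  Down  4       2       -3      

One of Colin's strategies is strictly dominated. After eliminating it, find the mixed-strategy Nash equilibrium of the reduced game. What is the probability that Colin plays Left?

q = 3/5

Colin's strategy Wait is strictly dominated by Left: -3 > -5 and 4 > 2. Eliminate Wait.
Set Rosa's expected payoff from Up equal to that from Down:
  Rosa's payoff to Up: q·6 + (1−q)·(-4) = 10q - 4
  Rosa's payoff to Down: q·2 + (1−q)·2 = 2
  10q - 4 = 2  ⇒  10q = 6  ⇒  q = 3/5.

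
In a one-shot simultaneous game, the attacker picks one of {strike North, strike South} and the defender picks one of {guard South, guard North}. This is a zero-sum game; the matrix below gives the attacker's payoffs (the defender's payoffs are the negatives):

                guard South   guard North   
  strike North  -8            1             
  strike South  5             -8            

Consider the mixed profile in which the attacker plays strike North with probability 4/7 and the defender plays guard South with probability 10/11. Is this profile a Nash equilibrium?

Given the attacker's mix p = 4/7, the defender's payoff from guard South is 17/7 but from guard North is 20/7. The defender strictly prefers guard North, so the defender would not mix.
So the proposed profile is not a Nash equilibrium.

No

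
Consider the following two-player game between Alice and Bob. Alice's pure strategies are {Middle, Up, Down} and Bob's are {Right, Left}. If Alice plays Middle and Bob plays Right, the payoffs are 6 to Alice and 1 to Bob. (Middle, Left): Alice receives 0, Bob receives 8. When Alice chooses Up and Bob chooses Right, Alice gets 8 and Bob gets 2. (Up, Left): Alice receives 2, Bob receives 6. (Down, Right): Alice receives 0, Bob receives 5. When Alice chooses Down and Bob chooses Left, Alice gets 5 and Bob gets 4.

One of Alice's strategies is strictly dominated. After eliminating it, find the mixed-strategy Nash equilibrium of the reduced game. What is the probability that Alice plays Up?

Alice's strategy Middle is strictly dominated by Up: 8 > 6 and 2 > 0. Eliminate Middle.
For Bob to be willing to mix, Bob must be indifferent between Right and Left, which pins down Alice's mix.
  Bob's payoff to Right: p·2 + (1−p)·5 = -3p + 5
  Bob's payoff to Left: p·6 + (1−p)·4 = 2p + 4
  -3p + 5 = 2p + 4  ⇒  -5p = -1  ⇒  p = 1/5.

p = 1/5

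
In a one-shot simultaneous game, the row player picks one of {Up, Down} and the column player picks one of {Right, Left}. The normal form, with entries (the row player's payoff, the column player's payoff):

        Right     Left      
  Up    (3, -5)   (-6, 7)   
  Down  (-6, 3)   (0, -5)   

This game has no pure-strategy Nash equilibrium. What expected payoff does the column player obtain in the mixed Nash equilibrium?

-1/5

Set the column player's expected payoff from Right equal to that from Left:
  the column player's payoff from Right: p·(-5) + (1−p)·3 = -8p + 3
  the column player's payoff from Left: p·7 + (1−p)·(-5) = 12p - 5
  -8p + 3 = 12p - 5  ⇒  -20p = -8  ⇒  p = 2/5.
At equilibrium the column player is indifferent across columns, so the column player's payoff equals the payoff from Right: (2/5)·(-5) + (3/5)·3 = -1/5.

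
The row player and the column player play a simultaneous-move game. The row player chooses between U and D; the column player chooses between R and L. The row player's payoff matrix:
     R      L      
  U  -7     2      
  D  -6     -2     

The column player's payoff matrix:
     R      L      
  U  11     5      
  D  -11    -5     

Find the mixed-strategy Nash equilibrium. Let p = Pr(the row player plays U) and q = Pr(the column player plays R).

For the column player to be willing to mix, the column player must be indifferent between R and L, which pins down the row player's mix.
  the column player's payoff from R: p·11 + (1−p)·(-11) = 22p - 11
  the column player's payoff from L: p·5 + (1−p)·(-5) = 10p - 5
  22p - 11 = 10p - 5  ⇒  12p = 6  ⇒  p = 1/2.
Set the row player's expected payoff from U equal to that from D:
  the row player's payoff from U: q·(-7) + (1−q)·2 = -9q + 2
  the row player's payoff from D: q·(-6) + (1−q)·(-2) = -4q - 2
  -9q + 2 = -4q - 2  ⇒  -5q = -4  ⇒  q = 4/5.

p = 1/2, q = 4/5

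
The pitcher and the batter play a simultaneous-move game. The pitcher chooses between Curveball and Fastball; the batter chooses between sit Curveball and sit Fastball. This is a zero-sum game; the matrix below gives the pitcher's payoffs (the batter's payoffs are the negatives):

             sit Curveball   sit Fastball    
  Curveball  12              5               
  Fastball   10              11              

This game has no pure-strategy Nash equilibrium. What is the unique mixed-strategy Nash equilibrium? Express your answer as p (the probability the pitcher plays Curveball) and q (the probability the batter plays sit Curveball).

The pitcher's mix must leave the batter indifferent between sit Curveball and sit Fastball.
  the batter's payoff to sit Curveball: p·(-12) + (1−p)·(-10) = -2p - 10
  the batter's payoff to sit Fastball: p·(-5) + (1−p)·(-11) = 6p - 11
  -2p - 10 = 6p - 11  ⇒  -8p = -1  ⇒  p = 1/8.
For the pitcher to be willing to mix, the pitcher must be indifferent between Curveball and Fastball, which pins down the batter's mix.
  the pitcher's payoff to Curveball: q·12 + (1−q)·5 = 7q + 5
  the pitcher's payoff to Fastball: q·10 + (1−q)·11 = -q + 11
  7q + 5 = -q + 11  ⇒  8q = 6  ⇒  q = 3/4.

p = 1/8, q = 3/4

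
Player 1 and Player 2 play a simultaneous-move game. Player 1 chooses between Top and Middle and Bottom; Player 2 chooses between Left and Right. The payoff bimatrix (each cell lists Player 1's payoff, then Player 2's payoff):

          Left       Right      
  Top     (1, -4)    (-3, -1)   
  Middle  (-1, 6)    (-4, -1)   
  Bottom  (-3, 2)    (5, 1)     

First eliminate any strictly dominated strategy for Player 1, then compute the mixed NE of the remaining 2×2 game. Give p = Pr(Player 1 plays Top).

p = 1/4

Player 1's strategy Middle is strictly dominated by Top: 1 > -1 and -3 > -4. Eliminate Middle.
Player 2's indifference between Left and Right determines Player 1's mixing probability p:
  Player 2's payoff from Left: p·(-4) + (1−p)·2 = -6p + 2
  Player 2's payoff from Right: p·(-1) + (1−p)·1 = -2p + 1
  -6p + 2 = -2p + 1  ⇒  -4p = -1  ⇒  p = 1/4.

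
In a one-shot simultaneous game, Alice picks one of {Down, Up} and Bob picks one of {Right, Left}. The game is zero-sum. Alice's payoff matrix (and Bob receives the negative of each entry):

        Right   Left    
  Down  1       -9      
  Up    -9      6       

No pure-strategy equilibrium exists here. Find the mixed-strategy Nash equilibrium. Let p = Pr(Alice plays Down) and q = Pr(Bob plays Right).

p = 3/5, q = 3/5

Bob's indifference between Right and Left determines Alice's mixing probability p:
  Bob's payoff from Right: p·(-1) + (1−p)·9 = -10p + 9
  Bob's payoff from Left: p·9 + (1−p)·(-6) = 15p - 6
  -10p + 9 = 15p - 6  ⇒  -25p = -15  ⇒  p = 3/5.
Set Alice's expected payoff from Down equal to that from Up:
  Alice's payoff from Down: q·1 + (1−q)·(-9) = 10q - 9
  Alice's payoff from Up: q·(-9) + (1−q)·6 = -15q + 6
  10q - 9 = -15q + 6  ⇒  25q = 15  ⇒  q = 3/5.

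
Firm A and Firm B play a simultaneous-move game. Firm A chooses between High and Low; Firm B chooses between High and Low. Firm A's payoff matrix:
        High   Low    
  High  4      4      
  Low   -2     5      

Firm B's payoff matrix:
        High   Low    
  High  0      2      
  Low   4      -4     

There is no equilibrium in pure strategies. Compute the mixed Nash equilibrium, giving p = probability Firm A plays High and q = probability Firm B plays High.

p = 4/5, q = 1/7

For Firm B to be willing to mix, Firm B must be indifferent between High and Low, which pins down Firm A's mix.
  Firm B's payoff from High: p·0 + (1−p)·4 = -4p + 4
  Firm B's payoff from Low: p·2 + (1−p)·(-4) = 6p - 4
  -4p + 4 = 6p - 4  ⇒  -10p = -8  ⇒  p = 4/5.
Firm B's mix must leave Firm A indifferent between High and Low.
  Firm A's payoff to High: q·4 + (1−q)·4 = 4
  Firm A's payoff to Low: q·(-2) + (1−q)·5 = -7q + 5
  4 = -7q + 5  ⇒  7q = 1  ⇒  q = 1/7.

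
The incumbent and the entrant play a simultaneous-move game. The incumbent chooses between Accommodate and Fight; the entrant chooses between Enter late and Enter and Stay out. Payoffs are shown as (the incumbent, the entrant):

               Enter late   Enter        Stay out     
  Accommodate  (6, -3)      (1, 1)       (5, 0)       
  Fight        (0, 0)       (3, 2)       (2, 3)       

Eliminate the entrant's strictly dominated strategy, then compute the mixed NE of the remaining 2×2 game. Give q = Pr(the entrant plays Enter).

q = 3/5

The entrant's strategy Enter late is strictly dominated by Stay out: 0 > -3 and 3 > 0. Eliminate Enter late.
The entrant's mix must leave the incumbent indifferent between Accommodate and Fight.
  the incumbent's expected payoff from Accommodate: q·1 + (1−q)·5 = -4q + 5
  the incumbent's expected payoff from Fight: q·3 + (1−q)·2 = q + 2
  -4q + 5 = q + 2  ⇒  -5q = -3  ⇒  q = 3/5.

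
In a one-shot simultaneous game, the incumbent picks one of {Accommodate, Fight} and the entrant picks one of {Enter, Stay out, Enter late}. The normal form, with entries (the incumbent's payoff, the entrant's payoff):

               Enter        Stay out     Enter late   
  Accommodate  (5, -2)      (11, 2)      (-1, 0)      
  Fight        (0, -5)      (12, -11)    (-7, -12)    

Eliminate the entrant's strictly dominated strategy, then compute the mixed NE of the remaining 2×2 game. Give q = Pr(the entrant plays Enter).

q = 1/6

The entrant's strategy Enter late is strictly dominated by Stay out: 2 > 0 and -11 > -12. Eliminate Enter late.
In a mixed equilibrium the incumbent is indifferent between Accommodate and Fight; this condition fixes q.
  the incumbent's expected payoff from Accommodate: q·5 + (1−q)·11 = -6q + 11
  the incumbent's expected payoff from Fight: q·0 + (1−q)·12 = -12q + 12
  -6q + 11 = -12q + 12  ⇒  6q = 1  ⇒  q = 1/6.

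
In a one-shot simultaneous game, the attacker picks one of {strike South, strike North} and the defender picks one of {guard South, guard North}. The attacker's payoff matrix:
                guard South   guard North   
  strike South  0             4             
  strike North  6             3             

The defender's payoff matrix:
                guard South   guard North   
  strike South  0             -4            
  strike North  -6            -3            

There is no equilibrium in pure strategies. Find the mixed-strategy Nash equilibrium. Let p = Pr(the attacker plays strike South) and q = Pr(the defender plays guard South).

For the defender to be willing to mix, the defender must be indifferent between guard South and guard North, which pins down the attacker's mix.
  the defender's expected payoff from guard South: p·0 + (1−p)·(-6) = 6p - 6
  the defender's expected payoff from guard North: p·(-4) + (1−p)·(-3) = -p - 3
  6p - 6 = -p - 3  ⇒  7p = 3  ⇒  p = 3/7.
The defender's mix must leave the attacker indifferent between strike South and strike North.
  the attacker's payoff from strike South: q·0 + (1−q)·4 = -4q + 4
  the attacker's payoff from strike North: q·6 + (1−q)·3 = 3q + 3
  -4q + 4 = 3q + 3  ⇒  -7q = -1  ⇒  q = 1/7.

p = 3/7, q = 1/7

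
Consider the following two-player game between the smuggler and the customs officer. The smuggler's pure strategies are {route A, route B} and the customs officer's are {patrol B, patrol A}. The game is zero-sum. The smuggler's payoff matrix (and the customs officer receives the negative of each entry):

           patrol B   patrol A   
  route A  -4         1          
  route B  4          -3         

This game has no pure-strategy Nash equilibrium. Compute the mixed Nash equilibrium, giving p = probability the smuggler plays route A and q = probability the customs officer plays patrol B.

Set the customs officer's expected payoff from patrol B equal to that from patrol A:
  the customs officer's payoff to patrol B: p·4 + (1−p)·(-4) = 8p - 4
  the customs officer's payoff to patrol A: p·(-1) + (1−p)·3 = -4p + 3
  8p - 4 = -4p + 3  ⇒  12p = 7  ⇒  p = 7/12.
Set the smuggler's expected payoff from route A equal to that from route B:
  the smuggler's expected payoff from route A: q·(-4) + (1−q)·1 = -5q + 1
  the smuggler's expected payoff from route B: q·4 + (1−q)·(-3) = 7q - 3
  -5q + 1 = 7q - 3  ⇒  -12q = -4  ⇒  q = 1/3.

p = 7/12, q = 1/3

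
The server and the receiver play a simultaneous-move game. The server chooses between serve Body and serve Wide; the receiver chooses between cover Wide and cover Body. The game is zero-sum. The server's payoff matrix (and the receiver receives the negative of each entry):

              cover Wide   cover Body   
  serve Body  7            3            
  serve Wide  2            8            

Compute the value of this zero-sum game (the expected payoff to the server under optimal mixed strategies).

v = 5

The receiver's mix must leave the server indifferent between serve Body and serve Wide.
  the server's expected payoff from serve Body: q·7 + (1−q)·3 = 4q + 3
  the server's expected payoff from serve Wide: q·2 + (1−q)·8 = -6q + 8
  4q + 3 = -6q + 8  ⇒  10q = 5  ⇒  q = 1/2.
The value is the server's expected payoff against this mix (using serve Body): (1/2)·7 + (1/2)·3 = 5.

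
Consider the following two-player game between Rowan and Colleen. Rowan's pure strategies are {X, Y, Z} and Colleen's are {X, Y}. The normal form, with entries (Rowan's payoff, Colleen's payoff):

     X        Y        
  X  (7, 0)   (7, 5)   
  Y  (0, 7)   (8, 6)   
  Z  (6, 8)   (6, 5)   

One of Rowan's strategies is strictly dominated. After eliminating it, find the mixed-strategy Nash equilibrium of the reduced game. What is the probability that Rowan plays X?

Rowan's strategy Z is strictly dominated by X: 7 > 6 and 7 > 6. Eliminate Z.
For Colleen to be willing to mix, Colleen must be indifferent between X and Y, which pins down Rowan's mix.
  Colleen's expected payoff from X: p·0 + (1−p)·7 = -7p + 7
  Colleen's expected payoff from Y: p·5 + (1−p)·6 = -p + 6
  -7p + 7 = -p + 6  ⇒  -6p = -1  ⇒  p = 1/6.

p = 1/6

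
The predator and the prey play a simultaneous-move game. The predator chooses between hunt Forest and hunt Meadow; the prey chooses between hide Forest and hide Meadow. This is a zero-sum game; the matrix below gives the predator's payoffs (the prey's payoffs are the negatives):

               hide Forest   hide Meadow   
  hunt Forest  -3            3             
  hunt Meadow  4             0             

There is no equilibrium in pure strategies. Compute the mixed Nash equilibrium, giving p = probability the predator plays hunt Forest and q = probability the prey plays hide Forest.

p = 2/5, q = 3/10

Set the prey's expected payoff from hide Forest equal to that from hide Meadow:
  the prey's payoff from hide Forest: p·3 + (1−p)·(-4) = 7p - 4
  the prey's payoff from hide Meadow: p·(-3) + (1−p)·0 = -3p
  7p - 4 = -3p  ⇒  10p = 4  ⇒  p = 2/5.
In a mixed equilibrium the predator is indifferent between hunt Forest and hunt Meadow; this condition fixes q.
  the predator's payoff to hunt Forest: q·(-3) + (1−q)·3 = -6q + 3
  the predator's payoff to hunt Meadow: q·4 + (1−q)·0 = 4q
  -6q + 3 = 4q  ⇒  -10q = -3  ⇒  q = 3/10.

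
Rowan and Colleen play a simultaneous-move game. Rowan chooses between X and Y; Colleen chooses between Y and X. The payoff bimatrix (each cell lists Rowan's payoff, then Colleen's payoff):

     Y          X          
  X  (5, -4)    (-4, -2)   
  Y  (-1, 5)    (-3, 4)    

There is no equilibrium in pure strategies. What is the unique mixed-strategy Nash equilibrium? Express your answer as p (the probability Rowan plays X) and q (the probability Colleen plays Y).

For Colleen to be willing to mix, Colleen must be indifferent between Y and X, which pins down Rowan's mix.
  Colleen's expected payoff from Y: p·(-4) + (1−p)·5 = -9p + 5
  Colleen's expected payoff from X: p·(-2) + (1−p)·4 = -6p + 4
  -9p + 5 = -6p + 4  ⇒  -3p = -1  ⇒  p = 1/3.
Colleen's mix must leave Rowan indifferent between X and Y.
  Rowan's payoff to X: q·5 + (1−q)·(-4) = 9q - 4
  Rowan's payoff to Y: q·(-1) + (1−q)·(-3) = 2q - 3
  9q - 4 = 2q - 3  ⇒  7q = 1  ⇒  q = 1/7.

p = 1/3, q = 1/7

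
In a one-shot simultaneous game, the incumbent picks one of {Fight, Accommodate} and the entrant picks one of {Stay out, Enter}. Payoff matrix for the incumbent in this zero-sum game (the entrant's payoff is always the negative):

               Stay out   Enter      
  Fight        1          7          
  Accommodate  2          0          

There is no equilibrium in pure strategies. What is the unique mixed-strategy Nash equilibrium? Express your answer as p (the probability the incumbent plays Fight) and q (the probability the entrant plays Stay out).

p = 1/4, q = 7/8

The incumbent's mix must leave the entrant indifferent between Stay out and Enter.
  the entrant's expected payoff from Stay out: p·(-1) + (1−p)·(-2) = p - 2
  the entrant's expected payoff from Enter: p·(-7) + (1−p)·0 = -7p
  p - 2 = -7p  ⇒  8p = 2  ⇒  p = 1/4.
Set the incumbent's expected payoff from Fight equal to that from Accommodate:
  the incumbent's payoff to Fight: q·1 + (1−q)·7 = -6q + 7
  the incumbent's payoff to Accommodate: q·2 + (1−q)·0 = 2q
  -6q + 7 = 2q  ⇒  -8q = -7  ⇒  q = 7/8.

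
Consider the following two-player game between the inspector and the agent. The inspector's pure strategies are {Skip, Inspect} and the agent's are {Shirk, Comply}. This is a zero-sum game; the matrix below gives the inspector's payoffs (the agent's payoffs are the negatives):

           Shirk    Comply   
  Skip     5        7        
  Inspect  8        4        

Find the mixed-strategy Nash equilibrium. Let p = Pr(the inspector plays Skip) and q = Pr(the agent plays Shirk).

The agent's indifference between Shirk and Comply determines the inspector's mixing probability p:
  the agent's payoff to Shirk: p·(-5) + (1−p)·(-8) = 3p - 8
  the agent's payoff to Comply: p·(-7) + (1−p)·(-4) = -3p - 4
  3p - 8 = -3p - 4  ⇒  6p = 4  ⇒  p = 2/3.
For the inspector to be willing to mix, the inspector must be indifferent between Skip and Inspect, which pins down the agent's mix.
  the inspector's payoff from Skip: q·5 + (1−q)·7 = -2q + 7
  the inspector's payoff from Inspect: q·8 + (1−q)·4 = 4q + 4
  -2q + 7 = 4q + 4  ⇒  -6q = -3  ⇒  q = 1/2.

p = 2/3, q = 1/2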